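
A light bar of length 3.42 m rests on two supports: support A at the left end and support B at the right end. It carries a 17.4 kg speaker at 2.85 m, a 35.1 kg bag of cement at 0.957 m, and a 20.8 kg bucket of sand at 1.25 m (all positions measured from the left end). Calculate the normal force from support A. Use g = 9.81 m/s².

R_A ≈ 406 N

About support B:
Speaker: 17.4 × 9.81 = 170.7 N down at 2.85 m → arm 0.57 m, τ = 170.7 × 0.57 = 97.3 N·m counterclockwise.
Bag of cement: 35.1 × 9.81 = 344.3 N down at 0.957 m → arm 2.463 m, τ = 344.3 × 2.463 = 848 N·m counterclockwise.
Bucket of sand: 20.8 × 9.81 = 204 N down at 1.25 m → arm 2.17 m, τ = 204 × 2.17 = 442.7 N·m counterclockwise.
Net load moment about support B = 1388 N·m counterclockwise.
Reaction R at support A is upward at 0 m, arm 3.42 m → moment R × 3.42 clockwise.
Στ = 0 ⇒ R × 3.42 = 1388 ⇒ R = 406 N.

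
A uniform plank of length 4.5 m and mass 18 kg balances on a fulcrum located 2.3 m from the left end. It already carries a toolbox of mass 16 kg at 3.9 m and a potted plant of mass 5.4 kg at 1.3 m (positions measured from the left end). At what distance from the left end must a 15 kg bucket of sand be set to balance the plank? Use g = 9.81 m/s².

x ≈ 1.01 m from the left end

Take moments about the fulcrum (at 2.3 m from the left end).
Beam weight: 18 × 9.81 = 176.6 N down at 2.25 m → arm 0.05 m, τ = 176.6 × 0.05 = 8.83 N·m counterclockwise.
Toolbox: 16 × 9.81 = 157 N down at 3.9 m → arm 1.6 m, τ = 157 × 1.6 = 251.2 N·m clockwise.
Potted plant: 5.4 × 9.81 = 52.97 N down at 1.3 m → arm 1 m, τ = 52.97 × 1 = 52.97 N·m counterclockwise.
Net moment of existing loads = 189.4 N·m clockwise.
The bucket of sand weighs 15 × 9.81 = 147.2 N and must supply an equal counterclockwise moment, so its lever arm about the fulcrum is 189.4 / 147.2 = 1.29 m.
That puts it at 2.3 − 1.29 = 1.01 m from the left end.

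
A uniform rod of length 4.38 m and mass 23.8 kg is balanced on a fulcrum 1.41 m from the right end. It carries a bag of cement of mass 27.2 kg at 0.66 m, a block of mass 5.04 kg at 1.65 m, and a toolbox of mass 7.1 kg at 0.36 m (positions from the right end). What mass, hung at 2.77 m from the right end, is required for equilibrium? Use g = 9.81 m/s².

m ≈ 5.94 kg

Take moments about the fulcrum (at 1.41 m from the right end).
Beam weight: 23.8 × 9.81 = 233.5 N down at 2.19 m → arm 0.78 m, τ = 233.5 × 0.78 = 182.1 N·m counterclockwise.
Bag of cement: 27.2 × 9.81 = 266.8 N down at 0.66 m → arm 0.75 m, τ = 266.8 × 0.75 = 200.1 N·m clockwise.
Block: 5.04 × 9.81 = 49.44 N down at 1.65 m → arm 0.24 m, τ = 49.44 × 0.24 = 11.87 N·m counterclockwise.
Toolbox: 7.1 × 9.81 = 69.65 N down at 0.36 m → arm 1.05 m, τ = 69.65 × 1.05 = 73.13 N·m clockwise.
Net moment of known loads = 79.26 N·m clockwise.
An unknown mass m at 2.77 m has arm 1.36 m; its moment is m·g·1.36 counterclockwise.
Balancing moments: m × 9.81 × 1.36 = 79.26, giving m = 79.26 / (9.81 × 1.36) = 5.94 kg.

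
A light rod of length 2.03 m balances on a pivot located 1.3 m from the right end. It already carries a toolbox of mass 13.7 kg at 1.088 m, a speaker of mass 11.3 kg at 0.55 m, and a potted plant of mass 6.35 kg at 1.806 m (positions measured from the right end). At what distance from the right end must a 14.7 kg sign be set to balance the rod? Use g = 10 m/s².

x ≈ 1.86 m from the right end

Take moments about the pivot (at 1.3 m from the right end).
Toolbox: 13.7 × 10 = 137 N down at 1.088 m → arm 0.212 m, τ = 137 × 0.212 = 29.04 N·m clockwise.
Speaker: 11.3 × 10 = 113 N down at 0.55 m → arm 0.75 m, τ = 113 × 0.75 = 84.75 N·m clockwise.
Potted plant: 6.35 × 10 = 63.5 N down at 1.806 m → arm 0.506 m, τ = 63.5 × 0.506 = 32.13 N·m counterclockwise.
Net moment of existing loads = 81.66 N·m clockwise.
The sign weighs 14.7 × 10 = 147 N and must supply an equal counterclockwise moment, so its lever arm about the pivot is 81.66 / 147 = 0.556 m.
That puts it at 1.3 + 0.556 = 1.86 m from the right end.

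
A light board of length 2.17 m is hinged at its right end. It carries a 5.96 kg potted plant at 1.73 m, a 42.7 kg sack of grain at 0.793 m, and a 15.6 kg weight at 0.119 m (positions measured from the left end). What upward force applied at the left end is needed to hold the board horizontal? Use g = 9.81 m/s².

About the right end:
Potted plant: 5.96 × 9.81 = 58.47 N down at 1.73 m → arm 0.44 m, τ = 58.47 × 0.44 = 25.73 N·m counterclockwise.
Sack of grain: 42.7 × 9.81 = 418.9 N down at 0.793 m → arm 1.377 m, τ = 418.9 × 1.377 = 576.8 N·m counterclockwise.
Weight: 15.6 × 9.81 = 153 N down at 0.119 m → arm 2.051 m, τ = 153 × 2.051 = 313.8 N·m counterclockwise.
Net moment of the loads = 916.3 N·m counterclockwise.
The upward force F acts at the left end, arm 2.17 m, giving F × 2.17 clockwise.
Balancing moments: F × 2.17 = 916.3, giving F = 916.3 / 2.17 = 422 N.

F ≈ 422 N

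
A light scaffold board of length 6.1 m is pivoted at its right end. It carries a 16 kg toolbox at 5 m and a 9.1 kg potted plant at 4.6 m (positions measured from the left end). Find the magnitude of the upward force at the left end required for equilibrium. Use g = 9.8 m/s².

F ≈ 50.2 N

Taking torques about the right end:
Toolbox: 16 × 9.8 = 156.8 N down at 5 m → arm 1.1 m, τ = 156.8 × 1.1 = 172.5 N·m counterclockwise.
Potted plant: 9.1 × 9.8 = 89.18 N down at 4.6 m → arm 1.5 m, τ = 89.18 × 1.5 = 133.8 N·m counterclockwise.
Net moment of the loads = 306.3 N·m counterclockwise.
The upward force F acts at the left end, arm 6.1 m, giving F × 6.1 clockwise.
Στ = 0 ⇒ F × 6.1 = 306.3 ⇒ F = 306.3 / 6.1 = 50.2 N.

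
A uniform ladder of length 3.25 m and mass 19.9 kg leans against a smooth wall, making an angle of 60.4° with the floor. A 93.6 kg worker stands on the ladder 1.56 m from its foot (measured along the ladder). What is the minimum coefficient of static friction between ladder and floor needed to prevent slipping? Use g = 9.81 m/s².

About the foot of the ladder:
Ladder weight 19.9×9.81 = 195.2 N acts at 1.625 m along the ladder; its horizontal arm is 1.625·cos60.4° = 0.8027 m → τ = 156.7 N·m clockwise.
Worker: 93.6×9.81 = 918.2 N at 1.56 m → arm 0.7705 m → τ = 707.5 N·m clockwise.
Wall normal N acts horizontally at the top; its moment arm is the height L sinθ = 3.25·sin60.4° = 2.826 m, counterclockwise.
For rotational equilibrium, N × 2.826 = 864.2, so N = 305.8 N.
ΣFx = 0 ⇒ f = N_wall = 305.8 N. ΣFy = 0 ⇒ N_floor = 1113 N.
μ_min = f / N_floor = 305.8 / 1113 = 0.275.

μ_min ≈ 0.275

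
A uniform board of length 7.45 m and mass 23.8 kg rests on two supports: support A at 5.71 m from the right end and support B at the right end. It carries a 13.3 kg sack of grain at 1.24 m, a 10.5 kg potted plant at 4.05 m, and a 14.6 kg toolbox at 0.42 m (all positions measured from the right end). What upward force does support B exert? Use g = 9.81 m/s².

About support A:
Beam weight: 23.8 × 9.81 = 233.5 N down at 3.725 m → arm 1.985 m, τ = 233.5 × 1.985 = 463.5 N·m clockwise.
Sack of grain: 13.3 × 9.81 = 130.5 N down at 1.24 m → arm 4.47 m, τ = 130.5 × 4.47 = 583.3 N·m clockwise.
Potted plant: 10.5 × 9.81 = 103 N down at 4.05 m → arm 1.66 m, τ = 103 × 1.66 = 171 N·m clockwise.
Toolbox: 14.6 × 9.81 = 143.2 N down at 0.42 m → arm 5.29 m, τ = 143.2 × 5.29 = 757.5 N·m clockwise.
Net load moment about support A = 1975 N·m clockwise.
Reaction R at support B is upward at 0 m, arm 5.71 m → moment R × 5.71 counterclockwise.
Balancing moments: R × 5.71 = 1975, giving R = 346 N.

R_B ≈ 346 N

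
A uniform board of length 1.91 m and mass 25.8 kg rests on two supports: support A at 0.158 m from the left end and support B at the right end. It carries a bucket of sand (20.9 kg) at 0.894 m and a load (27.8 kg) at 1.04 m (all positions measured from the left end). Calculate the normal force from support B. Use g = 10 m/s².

Take moments about support A.
Beam weight: 25.8 × 10 = 258 N down at 0.955 m → arm 0.797 m, τ = 258 × 0.797 = 205.6 N·m clockwise.
Bucket of sand: 20.9 × 10 = 209 N down at 0.894 m → arm 0.736 m, τ = 209 × 0.736 = 153.8 N·m clockwise.
Load: 27.8 × 10 = 278 N down at 1.04 m → arm 0.882 m, τ = 278 × 0.882 = 245.2 N·m clockwise.
Net load moment about support A = 604.6 N·m clockwise.
Reaction R at support B is upward at 1.91 m, arm 1.752 m → moment R × 1.752 counterclockwise.
Balancing moments: R × 1.752 = 604.6, giving R = 345 N.

R_B ≈ 345 N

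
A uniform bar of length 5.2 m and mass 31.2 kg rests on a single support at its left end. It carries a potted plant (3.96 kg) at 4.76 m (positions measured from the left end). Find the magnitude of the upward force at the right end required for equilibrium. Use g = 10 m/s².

F ≈ 192 N

Sum moments about the left end (the unknown pivot reaction has zero arm there).
Beam weight: 31.2 × 10 = 312 N down at 2.6 m → arm 2.6 m, τ = 312 × 2.6 = 811.2 N·m clockwise.
Potted plant: 3.96 × 10 = 39.6 N down at 4.76 m → arm 4.76 m, τ = 39.6 × 4.76 = 188.5 N·m clockwise.
Net moment of the loads = 999.7 N·m clockwise.
The upward force F acts at the right end, arm 5.2 m, giving F × 5.2 counterclockwise.
Setting net torque to zero: F × 5.2 = 999.7 → F = 999.7 / 5.2 = 192 N.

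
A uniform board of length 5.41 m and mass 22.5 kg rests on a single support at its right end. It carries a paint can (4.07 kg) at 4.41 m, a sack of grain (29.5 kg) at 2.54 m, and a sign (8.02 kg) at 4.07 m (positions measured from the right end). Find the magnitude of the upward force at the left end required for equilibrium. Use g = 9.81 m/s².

F ≈ 338 N

Choose the right end as the axis so the unknown pivot reaction has zero arm there.
Beam weight: 22.5 × 9.81 = 220.7 N down at 2.705 m → arm 2.705 m, τ = 220.7 × 2.705 = 597 N·m counterclockwise.
Paint can: 4.07 × 9.81 = 39.93 N down at 4.41 m → arm 4.41 m, τ = 39.93 × 4.41 = 176.1 N·m counterclockwise.
Sack of grain: 29.5 × 9.81 = 289.4 N down at 2.54 m → arm 2.54 m, τ = 289.4 × 2.54 = 735.1 N·m counterclockwise.
Sign: 8.02 × 9.81 = 78.68 N down at 4.07 m → arm 4.07 m, τ = 78.68 × 4.07 = 320.2 N·m counterclockwise.
Net moment of the loads = 1828 N·m counterclockwise.
The upward force F acts at the left end, arm 5.41 m, giving F × 5.41 clockwise.
Balancing moments: F × 5.41 = 1828, giving F = 1828 / 5.41 = 338 N.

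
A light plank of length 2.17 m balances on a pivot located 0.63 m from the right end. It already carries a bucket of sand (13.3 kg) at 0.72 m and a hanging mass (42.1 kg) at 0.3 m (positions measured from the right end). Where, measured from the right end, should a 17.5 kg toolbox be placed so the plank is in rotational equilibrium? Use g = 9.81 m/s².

Take moments about the pivot (at 0.63 m from the right end).
Bucket of sand: 13.3 × 9.81 = 130.5 N down at 0.72 m → arm 0.09 m, τ = 130.5 × 0.09 = 11.74 N·m counterclockwise.
Hanging mass: 42.1 × 9.81 = 413 N down at 0.3 m → arm 0.33 m, τ = 413 × 0.33 = 136.3 N·m clockwise.
Net moment of existing loads = 124.6 N·m clockwise.
The toolbox weighs 17.5 × 9.81 = 171.7 N and must supply an equal counterclockwise moment, so its lever arm about the pivot is 124.6 / 171.7 = 0.726 m.
That puts it at 0.63 + 0.726 = 1.36 m from the right end.

x ≈ 1.36 m from the right end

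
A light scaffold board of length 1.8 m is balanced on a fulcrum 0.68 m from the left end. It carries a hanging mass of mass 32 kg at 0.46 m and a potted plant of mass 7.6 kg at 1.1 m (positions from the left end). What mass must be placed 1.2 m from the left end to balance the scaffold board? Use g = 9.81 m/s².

Taking torques about the fulcrum (at 0.68 m from the left end):
Hanging mass: 32 × 9.81 = 313.9 N down at 0.46 m → arm 0.22 m, τ = 313.9 × 0.22 = 69.06 N·m counterclockwise.
Potted plant: 7.6 × 9.81 = 74.56 N down at 1.1 m → arm 0.42 m, τ = 74.56 × 0.42 = 31.32 N·m clockwise.
Net moment of known loads = 37.74 N·m counterclockwise.
An unknown mass m at 1.2 m has arm 0.52 m; its moment is m·g·0.52 clockwise.
For rotational equilibrium, m × 9.81 × 0.52 = 37.74, so m = 37.74 / (9.81 × 0.52) = 7.4 kg.

m ≈ 7.4 kg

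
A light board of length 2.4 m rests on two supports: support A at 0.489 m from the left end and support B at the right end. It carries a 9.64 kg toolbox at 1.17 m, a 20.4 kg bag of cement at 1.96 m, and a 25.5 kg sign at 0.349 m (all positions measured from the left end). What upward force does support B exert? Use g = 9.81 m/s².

Sum moments about support A (its reaction then has zero moment arm).
Toolbox: 9.64 × 9.81 = 94.57 N down at 1.17 m → arm 0.681 m, τ = 94.57 × 0.681 = 64.4 N·m clockwise.
Bag of cement: 20.4 × 9.81 = 200.1 N down at 1.96 m → arm 1.471 m, τ = 200.1 × 1.471 = 294.3 N·m clockwise.
Sign: 25.5 × 9.81 = 250.2 N down at 0.349 m → arm 0.14 m, τ = 250.2 × 0.14 = 35.03 N·m counterclockwise.
Net load moment about support A = 323.7 N·m clockwise.
Reaction R at support B is upward at 2.4 m, arm 1.911 m → moment R × 1.911 counterclockwise.
For rotational equilibrium, R × 1.911 = 323.7, so R = 169 N.

R_B ≈ 169 N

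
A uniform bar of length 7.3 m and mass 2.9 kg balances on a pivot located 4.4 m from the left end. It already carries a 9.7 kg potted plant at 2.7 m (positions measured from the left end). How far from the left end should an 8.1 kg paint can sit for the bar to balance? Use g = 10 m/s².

x ≈ 6.7 m from the left end

Take moments about the pivot (at 4.4 m from the left end).
Beam weight: 2.9 × 10 = 29 N down at 3.65 m → arm 0.75 m, τ = 29 × 0.75 = 21.75 N·m counterclockwise.
Potted plant: 9.7 × 10 = 97 N down at 2.7 m → arm 1.7 m, τ = 97 × 1.7 = 164.9 N·m counterclockwise.
Net moment of existing loads = 186.7 N·m counterclockwise.
The paint can weighs 8.1 × 10 = 81 N and must supply an equal clockwise moment, so its lever arm about the pivot is 186.7 / 81 = 2.3 m.
That puts it at 4.4 + 2.3 = 6.7 m from the left end.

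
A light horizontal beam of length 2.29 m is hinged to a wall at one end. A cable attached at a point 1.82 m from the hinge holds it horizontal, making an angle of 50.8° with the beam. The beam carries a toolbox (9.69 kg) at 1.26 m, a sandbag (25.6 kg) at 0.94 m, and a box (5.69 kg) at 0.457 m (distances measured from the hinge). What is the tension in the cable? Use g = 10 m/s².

Take moments about the hinge.
Toolbox: 9.69 × 10 = 96.9 N down at 1.26 m → arm 1.26 m, τ = 96.9 × 1.26 = 122.1 N·m clockwise.
Sandbag: 25.6 × 10 = 256 N down at 0.94 m → arm 0.94 m, τ = 256 × 0.94 = 240.6 N·m clockwise.
Box: 5.69 × 10 = 56.9 N down at 0.457 m → arm 0.457 m, τ = 56.9 × 0.457 = 26 N·m clockwise.
Total clockwise load moment = 388.7 N·m.
The cable tension T acts at 1.82 m; only its component perpendicular to the beam, T sinθ, produces torque. sin 50.8° = 0.7749.
Balancing moments: T × 1.82 × 0.7749 = 388.7, giving T = 388.7 / 1.41 = 276 N.

T ≈ 276 N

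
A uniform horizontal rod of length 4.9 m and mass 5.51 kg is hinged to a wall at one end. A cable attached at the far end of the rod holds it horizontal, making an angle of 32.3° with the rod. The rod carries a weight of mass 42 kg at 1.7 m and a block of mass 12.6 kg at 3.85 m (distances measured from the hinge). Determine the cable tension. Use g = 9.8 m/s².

Take moments about the hinge.
Beam weight: 5.51 × 9.8 = 54 N down at 2.45 m → arm 2.45 m, τ = 54 × 2.45 = 132.3 N·m clockwise.
Weight: 42 × 9.8 = 411.6 N down at 1.7 m → arm 1.7 m, τ = 411.6 × 1.7 = 699.7 N·m clockwise.
Block: 12.6 × 9.8 = 123.5 N down at 3.85 m → arm 3.85 m, τ = 123.5 × 3.85 = 475.5 N·m clockwise.
Total clockwise load moment = 1308 N·m.
The cable tension T acts at 4.9 m; only its component perpendicular to the rod, T sinθ, produces torque. sin 32.3° = 0.5344.
Στ = 0 ⇒ T × 4.9 × 0.5344 = 1308 ⇒ T = 1308 / 2.619 = 499 N.

T ≈ 499 N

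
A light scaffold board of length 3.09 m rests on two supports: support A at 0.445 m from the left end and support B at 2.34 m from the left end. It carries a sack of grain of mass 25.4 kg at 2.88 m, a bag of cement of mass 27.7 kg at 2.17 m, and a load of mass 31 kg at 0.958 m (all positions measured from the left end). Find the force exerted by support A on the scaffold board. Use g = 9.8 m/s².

R_A ≈ 175 N

Sum moments about support B (its reaction then has zero moment arm).
Sack of grain: 25.4 × 9.8 = 248.9 N down at 2.88 m → arm 0.54 m, τ = 248.9 × 0.54 = 134.4 N·m clockwise.
Bag of cement: 27.7 × 9.8 = 271.5 N down at 2.17 m → arm 0.17 m, τ = 271.5 × 0.17 = 46.16 N·m counterclockwise.
Load: 31 × 9.8 = 303.8 N down at 0.958 m → arm 1.382 m, τ = 303.8 × 1.382 = 419.9 N·m counterclockwise.
Net load moment about support B = 331.7 N·m counterclockwise.
Reaction R at support A is upward at 0.445 m, arm 1.895 m → moment R × 1.895 clockwise.
For rotational equilibrium, R × 1.895 = 331.7, so R = 175 N.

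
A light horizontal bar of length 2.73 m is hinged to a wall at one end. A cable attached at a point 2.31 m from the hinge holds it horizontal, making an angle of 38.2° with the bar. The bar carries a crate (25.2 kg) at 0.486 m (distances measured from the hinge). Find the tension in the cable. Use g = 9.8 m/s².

T ≈ 84 N

Taking torques about the hinge:
Crate: 25.2 × 9.8 = 247 N down at 0.486 m → arm 0.486 m, τ = 247 × 0.486 = 120 N·m clockwise.
Total clockwise load moment = 120 N·m.
The cable tension T acts at 2.31 m; only its component perpendicular to the bar, T sinθ, produces torque. sin 38.2° = 0.6184.
For rotational equilibrium, T × 2.31 × 0.6184 = 120, so T = 120 / 1.429 = 84 N.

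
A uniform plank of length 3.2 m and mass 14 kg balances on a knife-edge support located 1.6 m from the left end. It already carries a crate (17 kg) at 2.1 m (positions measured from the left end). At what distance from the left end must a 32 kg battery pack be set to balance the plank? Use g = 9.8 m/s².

x ≈ 1.33 m from the left end

Take moments about the knife-edge support (at 1.6 m from the left end).
Beam weight: acts at the knife-edge support, moment arm 0 → no torque.
Crate: 17 × 9.8 = 166.6 N down at 2.1 m → arm 0.5 m, τ = 166.6 × 0.5 = 83.3 N·m clockwise.
Net moment of existing loads = 83.3 N·m clockwise.
The battery pack weighs 32 × 9.8 = 313.6 N and must supply an equal counterclockwise moment, so its lever arm about the knife-edge support is 83.3 / 313.6 = 0.266 m.
That puts it at 1.6 − 0.266 = 1.33 m from the left end.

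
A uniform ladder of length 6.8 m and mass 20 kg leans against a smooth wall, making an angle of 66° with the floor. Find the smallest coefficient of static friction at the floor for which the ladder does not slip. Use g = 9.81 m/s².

μ_min ≈ 0.223

About the foot of the ladder:
Ladder weight 20×9.81 = 196.2 N acts at 3.4 m along the ladder; its horizontal arm is 3.4·cos66° = 1.383 m → τ = 271.3 N·m clockwise.
Wall normal N acts horizontally at the top; its moment arm is the height L sinθ = 6.8·sin66° = 6.212 m, counterclockwise.
Setting net torque to zero: N × 6.212 = 271.3 → N = 43.67 N.
ΣFx = 0 ⇒ f = N_wall = 43.67 N. ΣFy = 0 ⇒ N_floor = 196.2 N.
μ_min = f / N_floor = 43.67 / 196.2 = 0.223.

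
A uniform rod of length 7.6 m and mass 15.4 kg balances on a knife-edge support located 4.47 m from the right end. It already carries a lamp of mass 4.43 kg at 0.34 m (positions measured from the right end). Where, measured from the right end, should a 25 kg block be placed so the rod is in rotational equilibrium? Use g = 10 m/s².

x ≈ 5.61 m from the right end

Take moments about the knife-edge support (at 4.47 m from the right end).
Beam weight: 15.4 × 10 = 154 N down at 3.8 m → arm 0.67 m, τ = 154 × 0.67 = 103.2 N·m clockwise.
Lamp: 4.43 × 10 = 44.3 N down at 0.34 m → arm 4.13 m, τ = 44.3 × 4.13 = 183 N·m clockwise.
Net moment of existing loads = 286.2 N·m clockwise.
The block weighs 25 × 10 = 250 N and must supply an equal counterclockwise moment, so its lever arm about the knife-edge support is 286.2 / 250 = 1.14 m.
That puts it at 4.47 + 1.14 = 5.61 m from the right end.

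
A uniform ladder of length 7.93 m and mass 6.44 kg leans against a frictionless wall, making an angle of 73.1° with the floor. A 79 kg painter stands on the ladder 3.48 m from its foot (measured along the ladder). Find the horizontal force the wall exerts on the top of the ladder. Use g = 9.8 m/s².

N_wall ≈ 113 N

About the foot of the ladder:
Ladder weight 6.44×9.8 = 63.11 N acts at 3.965 m along the ladder; its horizontal arm is 3.965·cos73.1° = 1.153 m → τ = 72.77 N·m clockwise.
Painter: 79×9.8 = 774.2 N at 3.48 m → arm 1.012 m → τ = 783.5 N·m clockwise.
Wall normal N acts horizontally at the top; its moment arm is the height L sinθ = 7.93·sin73.1° = 7.588 m, counterclockwise.
For rotational equilibrium, N × 7.588 = 856.3, so N = 113 N.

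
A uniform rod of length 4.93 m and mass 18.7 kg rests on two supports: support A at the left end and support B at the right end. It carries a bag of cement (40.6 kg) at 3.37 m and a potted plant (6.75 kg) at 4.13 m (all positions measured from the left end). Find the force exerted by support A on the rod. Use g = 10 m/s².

R_A ≈ 233 N

Sum moments about support B (its reaction then has zero moment arm).
Beam weight: 18.7 × 10 = 187 N down at 2.465 m → arm 2.465 m, τ = 187 × 2.465 = 461 N·m counterclockwise.
Bag of cement: 40.6 × 10 = 406 N down at 3.37 m → arm 1.56 m, τ = 406 × 1.56 = 633.4 N·m counterclockwise.
Potted plant: 6.75 × 10 = 67.5 N down at 4.13 m → arm 0.8 m, τ = 67.5 × 0.8 = 54 N·m counterclockwise.
Net load moment about support B = 1148 N·m counterclockwise.
Reaction R at support A is upward at 0 m, arm 4.93 m → moment R × 4.93 clockwise.
Balancing moments: R × 4.93 = 1148, giving R = 233 N.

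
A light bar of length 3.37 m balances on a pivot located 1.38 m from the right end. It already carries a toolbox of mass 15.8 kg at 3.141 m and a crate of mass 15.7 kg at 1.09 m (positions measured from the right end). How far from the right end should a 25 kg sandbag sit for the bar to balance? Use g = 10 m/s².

Take moments about the pivot (at 1.38 m from the right end).
Toolbox: 15.8 × 10 = 158 N down at 3.141 m → arm 1.761 m, τ = 158 × 1.761 = 278.2 N·m counterclockwise.
Crate: 15.7 × 10 = 157 N down at 1.09 m → arm 0.29 m, τ = 157 × 0.29 = 45.53 N·m clockwise.
Net moment of existing loads = 232.7 N·m counterclockwise.
The sandbag weighs 25 × 10 = 250 N and must supply an equal clockwise moment, so its lever arm about the pivot is 232.7 / 250 = 0.931 m.
That puts it at 1.38 − 0.931 = 0.449 m from the right end.

x ≈ 0.449 m from the right end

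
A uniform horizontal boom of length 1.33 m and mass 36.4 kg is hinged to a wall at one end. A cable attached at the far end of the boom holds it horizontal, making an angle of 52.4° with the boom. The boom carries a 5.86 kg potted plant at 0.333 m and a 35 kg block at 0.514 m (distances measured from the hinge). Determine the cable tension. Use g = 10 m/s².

Sum moments about the hinge (the unknown hinge reaction has zero arm there).
Beam weight: 36.4 × 10 = 364 N down at 0.665 m → arm 0.665 m, τ = 364 × 0.665 = 242.1 N·m clockwise.
Potted plant: 5.86 × 10 = 58.6 N down at 0.333 m → arm 0.333 m, τ = 58.6 × 0.333 = 19.51 N·m clockwise.
Block: 35 × 10 = 350 N down at 0.514 m → arm 0.514 m, τ = 350 × 0.514 = 179.9 N·m clockwise.
Total clockwise load moment = 441.5 N·m.
The cable tension T acts at 1.33 m; only its component perpendicular to the boom, T sinθ, produces torque. sin 52.4° = 0.7923.
Στ = 0 ⇒ T × 1.33 × 0.7923 = 441.5 ⇒ T = 441.5 / 1.054 = 419 N.

T ≈ 419 N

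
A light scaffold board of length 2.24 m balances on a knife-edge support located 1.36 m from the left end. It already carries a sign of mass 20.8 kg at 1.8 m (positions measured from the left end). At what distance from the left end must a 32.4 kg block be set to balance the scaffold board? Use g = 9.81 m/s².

Sum moments about the knife-edge support (at 1.36 m from the left end) (the support reaction has zero arm there).
Sign: 20.8 × 9.81 = 204 N down at 1.8 m → arm 0.44 m, τ = 204 × 0.44 = 89.76 N·m clockwise.
Net moment of existing loads = 89.76 N·m clockwise.
The block weighs 32.4 × 9.81 = 317.8 N and must supply an equal counterclockwise moment, so its lever arm about the knife-edge support is 89.76 / 317.8 = 0.282 m.
That puts it at 1.36 − 0.282 = 1.08 m from the left end.

x ≈ 1.08 m from the left end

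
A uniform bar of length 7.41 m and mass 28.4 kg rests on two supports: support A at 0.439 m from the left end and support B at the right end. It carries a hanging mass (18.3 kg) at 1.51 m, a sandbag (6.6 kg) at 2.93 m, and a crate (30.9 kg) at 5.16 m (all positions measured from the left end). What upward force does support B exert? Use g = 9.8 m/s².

R_B ≈ 386 N

Take moments about support A.
Beam weight: 28.4 × 9.8 = 278.3 N down at 3.705 m → arm 3.266 m, τ = 278.3 × 3.266 = 908.9 N·m clockwise.
Hanging mass: 18.3 × 9.8 = 179.3 N down at 1.51 m → arm 1.071 m, τ = 179.3 × 1.071 = 192 N·m clockwise.
Sandbag: 6.6 × 9.8 = 64.68 N down at 2.93 m → arm 2.491 m, τ = 64.68 × 2.491 = 161.1 N·m clockwise.
Crate: 30.9 × 9.8 = 302.8 N down at 5.16 m → arm 4.721 m, τ = 302.8 × 4.721 = 1430 N·m clockwise.
Net load moment about support A = 2692 N·m clockwise.
Reaction R at support B is upward at 7.41 m, arm 6.971 m → moment R × 6.971 counterclockwise.
Setting net torque to zero: R × 6.971 = 2692 → R = 386 N.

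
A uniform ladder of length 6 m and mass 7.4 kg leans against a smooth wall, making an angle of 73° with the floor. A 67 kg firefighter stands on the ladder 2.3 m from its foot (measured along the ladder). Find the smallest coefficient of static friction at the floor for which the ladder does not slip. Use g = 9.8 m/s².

Choose the foot of the ladder as the axis so the floor normal and friction both act there and drop out.
Ladder weight 7.4×9.8 = 72.52 N acts at 3 m along the ladder; its horizontal arm is 3·cos73° = 0.8771 m → τ = 63.61 N·m clockwise.
Firefighter: 67×9.8 = 656.6 N at 2.3 m → arm 0.6725 m → τ = 441.6 N·m clockwise.
Wall normal N acts horizontally at the top; its moment arm is the height L sinθ = 6·sin73° = 5.738 m, counterclockwise.
Balancing moments: N × 5.738 = 505.2, giving N = 88.04 N.
ΣFx = 0 ⇒ f = N_wall = 88.04 N. ΣFy = 0 ⇒ N_floor = 729.1 N.
μ_min = f / N_floor = 88.04 / 729.1 = 0.121.

μ_min ≈ 0.121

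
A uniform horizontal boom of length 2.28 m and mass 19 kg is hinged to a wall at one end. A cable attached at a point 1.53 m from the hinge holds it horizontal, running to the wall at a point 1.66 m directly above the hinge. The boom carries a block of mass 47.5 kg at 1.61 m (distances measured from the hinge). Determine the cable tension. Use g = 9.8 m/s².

Taking torques about the hinge:
Beam weight: 19 × 9.8 = 186.2 N down at 1.14 m → arm 1.14 m, τ = 186.2 × 1.14 = 212.3 N·m clockwise.
Block: 47.5 × 9.8 = 465.5 N down at 1.61 m → arm 1.61 m, τ = 465.5 × 1.61 = 749.5 N·m clockwise.
Total clockwise load moment = 961.8 N·m.
The cable tension T acts at 1.53 m; only its component perpendicular to the boom, T sinθ, produces torque. sinθ = h/√(h²+d²) = 1.66/√(1.66²+1.53²) = 0.7353.
Setting net torque to zero: T × 1.53 × 0.7353 = 961.8 → T = 961.8 / 1.125 = 855 N.

T ≈ 855 N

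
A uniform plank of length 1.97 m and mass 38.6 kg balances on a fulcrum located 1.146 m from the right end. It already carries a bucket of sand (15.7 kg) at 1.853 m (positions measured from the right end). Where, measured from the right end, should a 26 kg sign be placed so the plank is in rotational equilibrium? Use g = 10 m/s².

x ≈ 0.958 m from the right end

About the fulcrum (at 1.146 m from the right end):
Beam weight: 38.6 × 10 = 386 N down at 0.985 m → arm 0.161 m, τ = 386 × 0.161 = 62.15 N·m clockwise.
Bucket of sand: 15.7 × 10 = 157 N down at 1.853 m → arm 0.707 m, τ = 157 × 0.707 = 111 N·m counterclockwise.
Net moment of existing loads = 48.85 N·m counterclockwise.
The sign weighs 26 × 10 = 260 N and must supply an equal clockwise moment, so its lever arm about the fulcrum is 48.85 / 260 = 0.188 m.
That puts it at 1.146 − 0.188 = 0.958 m from the right end.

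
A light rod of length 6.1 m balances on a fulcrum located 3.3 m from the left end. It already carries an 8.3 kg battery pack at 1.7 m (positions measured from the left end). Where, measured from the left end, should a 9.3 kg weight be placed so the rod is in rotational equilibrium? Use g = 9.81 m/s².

x ≈ 4.73 m from the left end

Take moments about the fulcrum (at 3.3 m from the left end).
Battery pack: 8.3 × 9.81 = 81.42 N down at 1.7 m → arm 1.6 m, τ = 81.42 × 1.6 = 130.3 N·m counterclockwise.
Net moment of existing loads = 130.3 N·m counterclockwise.
The weight weighs 9.3 × 9.81 = 91.23 N and must supply an equal clockwise moment, so its lever arm about the fulcrum is 130.3 / 91.23 = 1.43 m.
That puts it at 3.3 + 1.43 = 4.73 m from the left end.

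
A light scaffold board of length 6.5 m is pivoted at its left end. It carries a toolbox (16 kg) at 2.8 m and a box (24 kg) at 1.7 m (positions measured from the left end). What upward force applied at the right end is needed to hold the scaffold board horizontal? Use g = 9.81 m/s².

About the left end:
Toolbox: 16 × 9.81 = 157 N down at 2.8 m → arm 2.8 m, τ = 157 × 2.8 = 439.6 N·m clockwise.
Box: 24 × 9.81 = 235.4 N down at 1.7 m → arm 1.7 m, τ = 235.4 × 1.7 = 400.2 N·m clockwise.
Net moment of the loads = 839.8 N·m clockwise.
The upward force F acts at the right end, arm 6.5 m, giving F × 6.5 counterclockwise.
For rotational equilibrium, F × 6.5 = 839.8, so F = 839.8 / 6.5 = 129 N.

F ≈ 129 N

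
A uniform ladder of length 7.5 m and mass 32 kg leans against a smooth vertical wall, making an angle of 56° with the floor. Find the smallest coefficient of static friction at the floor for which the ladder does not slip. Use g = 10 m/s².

Taking torques about the foot of the ladder:
Ladder weight 32×10 = 320 N acts at 3.75 m along the ladder; its horizontal arm is 3.75·cos56° = 2.097 m → τ = 671 N·m clockwise.
Wall normal N acts horizontally at the top; its moment arm is the height L sinθ = 7.5·sin56° = 6.218 m, counterclockwise.
For rotational equilibrium, N × 6.218 = 671, so N = 107.9 N.
ΣFx = 0 ⇒ f = N_wall = 107.9 N. ΣFy = 0 ⇒ N_floor = 320 N.
μ_min = f / N_floor = 107.9 / 320 = 0.337.

μ_min ≈ 0.337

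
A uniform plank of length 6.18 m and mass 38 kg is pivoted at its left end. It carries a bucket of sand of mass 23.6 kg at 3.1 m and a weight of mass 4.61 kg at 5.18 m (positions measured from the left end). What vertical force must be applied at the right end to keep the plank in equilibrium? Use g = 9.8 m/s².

Choose the left end as the axis so the unknown pivot reaction has zero arm there.
Beam weight: 38 × 9.8 = 372.4 N down at 3.09 m → arm 3.09 m, τ = 372.4 × 3.09 = 1151 N·m clockwise.
Bucket of sand: 23.6 × 9.8 = 231.3 N down at 3.1 m → arm 3.1 m, τ = 231.3 × 3.1 = 717 N·m clockwise.
Weight: 4.61 × 9.8 = 45.18 N down at 5.18 m → arm 5.18 m, τ = 45.18 × 5.18 = 234 N·m clockwise.
Net moment of the loads = 2102 N·m clockwise.
The upward force F acts at the right end, arm 6.18 m, giving F × 6.18 counterclockwise.
For rotational equilibrium, F × 6.18 = 2102, so F = 2102 / 6.18 = 340 N.

F ≈ 340 N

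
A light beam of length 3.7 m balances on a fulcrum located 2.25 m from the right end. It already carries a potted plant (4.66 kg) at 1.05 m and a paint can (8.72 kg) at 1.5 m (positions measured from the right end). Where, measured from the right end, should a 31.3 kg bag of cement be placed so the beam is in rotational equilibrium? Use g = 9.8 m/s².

About the fulcrum (at 2.25 m from the right end):
Potted plant: 4.66 × 9.8 = 45.67 N down at 1.05 m → arm 1.2 m, τ = 45.67 × 1.2 = 54.8 N·m clockwise.
Paint can: 8.72 × 9.8 = 85.46 N down at 1.5 m → arm 0.75 m, τ = 85.46 × 0.75 = 64.09 N·m clockwise.
Net moment of existing loads = 118.9 N·m clockwise.
The bag of cement weighs 31.3 × 9.8 = 306.7 N and must supply an equal counterclockwise moment, so its lever arm about the fulcrum is 118.9 / 306.7 = 0.388 m.
That puts it at 2.25 + 0.388 = 2.64 m from the right end.

x ≈ 2.64 m from the right end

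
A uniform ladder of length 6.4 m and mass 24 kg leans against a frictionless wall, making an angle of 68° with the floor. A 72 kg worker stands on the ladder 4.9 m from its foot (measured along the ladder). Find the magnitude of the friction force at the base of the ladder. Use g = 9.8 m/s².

f ≈ 266 N

Sum moments about the foot of the ladder (the floor normal and friction both act there and drop out).
Ladder weight 24×9.8 = 235.2 N acts at 3.2 m along the ladder; its horizontal arm is 3.2·cos68° = 1.199 m → τ = 282 N·m clockwise.
Worker: 72×9.8 = 705.6 N at 4.9 m → arm 1.836 m → τ = 1295 N·m clockwise.
Wall normal N acts horizontally at the top; its moment arm is the height L sinθ = 6.4·sin68° = 5.934 m, counterclockwise.
Setting net torque to zero: N × 5.934 = 1577 → N = 266 N.
ΣFx = 0: friction at the foot balances the wall's push, so f = N_wall = 266 N.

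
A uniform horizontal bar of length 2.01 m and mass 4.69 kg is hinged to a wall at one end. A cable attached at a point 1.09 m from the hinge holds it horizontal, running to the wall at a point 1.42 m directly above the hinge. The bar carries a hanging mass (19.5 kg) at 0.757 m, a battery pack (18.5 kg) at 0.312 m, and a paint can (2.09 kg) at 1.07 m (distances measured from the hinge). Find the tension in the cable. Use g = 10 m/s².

T ≈ 318 N

Take moments about the hinge.
Beam weight: 4.69 × 10 = 46.9 N down at 1.005 m → arm 1.005 m, τ = 46.9 × 1.005 = 47.13 N·m clockwise.
Hanging mass: 19.5 × 10 = 195 N down at 0.757 m → arm 0.757 m, τ = 195 × 0.757 = 147.6 N·m clockwise.
Battery pack: 18.5 × 10 = 185 N down at 0.312 m → arm 0.312 m, τ = 185 × 0.312 = 57.72 N·m clockwise.
Paint can: 2.09 × 10 = 20.9 N down at 1.07 m → arm 1.07 m, τ = 20.9 × 1.07 = 22.36 N·m clockwise.
Total clockwise load moment = 274.8 N·m.
The cable tension T acts at 1.09 m; only its component perpendicular to the bar, T sinθ, produces torque. sinθ = h/√(h²+d²) = 1.42/√(1.42²+1.09²) = 0.7932.
For rotational equilibrium, T × 1.09 × 0.7932 = 274.8, so T = 274.8 / 0.8646 = 318 N.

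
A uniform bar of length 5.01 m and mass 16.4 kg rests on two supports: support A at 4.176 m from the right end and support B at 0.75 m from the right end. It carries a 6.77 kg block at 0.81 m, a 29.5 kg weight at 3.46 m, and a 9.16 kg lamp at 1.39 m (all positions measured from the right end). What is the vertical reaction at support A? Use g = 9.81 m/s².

Taking torques about support B:
Beam weight: 16.4 × 9.81 = 160.9 N down at 2.505 m → arm 1.755 m, τ = 160.9 × 1.755 = 282.4 N·m counterclockwise.
Block: 6.77 × 9.81 = 66.41 N down at 0.81 m → arm 0.06 m, τ = 66.41 × 0.06 = 3.985 N·m counterclockwise.
Weight: 29.5 × 9.81 = 289.4 N down at 3.46 m → arm 2.71 m, τ = 289.4 × 2.71 = 784.3 N·m counterclockwise.
Lamp: 9.16 × 9.81 = 89.86 N down at 1.39 m → arm 0.64 m, τ = 89.86 × 0.64 = 57.51 N·m counterclockwise.
Net load moment about support B = 1128 N·m counterclockwise.
Reaction R at support A is upward at 4.176 m, arm 3.426 m → moment R × 3.426 clockwise.
Setting net torque to zero: R × 3.426 = 1128 → R = 329 N.

R_A ≈ 329 N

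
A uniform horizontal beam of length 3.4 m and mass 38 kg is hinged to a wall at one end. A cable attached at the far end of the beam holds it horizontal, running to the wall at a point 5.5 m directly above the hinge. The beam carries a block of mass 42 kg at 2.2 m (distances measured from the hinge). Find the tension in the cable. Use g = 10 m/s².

T ≈ 543 N

Taking torques about the hinge:
Beam weight: 38 × 10 = 380 N down at 1.7 m → arm 1.7 m, τ = 380 × 1.7 = 646 N·m clockwise.
Block: 42 × 10 = 420 N down at 2.2 m → arm 2.2 m, τ = 420 × 2.2 = 924 N·m clockwise.
Total clockwise load moment = 1570 N·m.
The cable tension T acts at 3.4 m; only its component perpendicular to the beam, T sinθ, produces torque. sinθ = h/√(h²+d²) = 5.5/√(5.5²+3.4²) = 0.8506.
Στ = 0 ⇒ T × 3.4 × 0.8506 = 1570 ⇒ T = 1570 / 2.892 = 543 N.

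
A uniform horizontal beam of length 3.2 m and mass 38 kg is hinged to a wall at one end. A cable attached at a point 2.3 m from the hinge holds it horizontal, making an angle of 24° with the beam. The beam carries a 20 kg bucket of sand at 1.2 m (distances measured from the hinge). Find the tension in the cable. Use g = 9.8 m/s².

Taking torques about the hinge:
Beam weight: 38 × 9.8 = 372.4 N down at 1.6 m → arm 1.6 m, τ = 372.4 × 1.6 = 595.8 N·m clockwise.
Bucket of sand: 20 × 9.8 = 196 N down at 1.2 m → arm 1.2 m, τ = 196 × 1.2 = 235.2 N·m clockwise.
Total clockwise load moment = 831 N·m.
The cable tension T acts at 2.3 m; only its component perpendicular to the beam, T sinθ, produces torque. sin 24° = 0.4067.
Στ = 0 ⇒ T × 2.3 × 0.4067 = 831 ⇒ T = 831 / 0.9354 = 888 N.

T ≈ 888 N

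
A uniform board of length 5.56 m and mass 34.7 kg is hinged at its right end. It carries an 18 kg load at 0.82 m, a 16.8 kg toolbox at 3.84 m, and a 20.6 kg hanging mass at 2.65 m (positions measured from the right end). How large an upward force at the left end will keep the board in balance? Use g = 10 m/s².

F ≈ 414 N

About the right end:
Beam weight: 34.7 × 10 = 347 N down at 2.78 m → arm 2.78 m, τ = 347 × 2.78 = 964.7 N·m counterclockwise.
Load: 18 × 10 = 180 N down at 0.82 m → arm 0.82 m, τ = 180 × 0.82 = 147.6 N·m counterclockwise.
Toolbox: 16.8 × 10 = 168 N down at 3.84 m → arm 3.84 m, τ = 168 × 3.84 = 645.1 N·m counterclockwise.
Hanging mass: 20.6 × 10 = 206 N down at 2.65 m → arm 2.65 m, τ = 206 × 2.65 = 545.9 N·m counterclockwise.
Net moment of the loads = 2303 N·m counterclockwise.
The upward force F acts at the left end, arm 5.56 m, giving F × 5.56 clockwise.
Setting net torque to zero: F × 5.56 = 2303 → F = 2303 / 5.56 = 414 N.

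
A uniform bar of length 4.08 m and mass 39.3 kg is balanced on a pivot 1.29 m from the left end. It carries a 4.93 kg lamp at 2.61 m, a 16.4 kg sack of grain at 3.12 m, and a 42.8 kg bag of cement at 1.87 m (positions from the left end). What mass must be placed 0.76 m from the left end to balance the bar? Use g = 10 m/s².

m ≈ 171 kg

Sum moments about the pivot (at 1.29 m from the left end) (the support reaction has zero arm there).
Beam weight: 39.3 × 10 = 393 N down at 2.04 m → arm 0.75 m, τ = 393 × 0.75 = 294.8 N·m clockwise.
Lamp: 4.93 × 10 = 49.3 N down at 2.61 m → arm 1.32 m, τ = 49.3 × 1.32 = 65.08 N·m clockwise.
Sack of grain: 16.4 × 10 = 164 N down at 3.12 m → arm 1.83 m, τ = 164 × 1.83 = 300.1 N·m clockwise.
Bag of cement: 42.8 × 10 = 428 N down at 1.87 m → arm 0.58 m, τ = 428 × 0.58 = 248.2 N·m clockwise.
Net moment of known loads = 908.2 N·m clockwise.
An unknown mass m at 0.76 m has arm 0.53 m; its moment is m·g·0.53 counterclockwise.
Balancing moments: m × 10 × 0.53 = 908.2, giving m = 908.2 / (10 × 0.53) = 171 kg.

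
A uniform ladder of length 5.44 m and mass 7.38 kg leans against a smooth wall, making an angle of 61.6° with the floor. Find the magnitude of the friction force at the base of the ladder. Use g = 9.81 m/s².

f ≈ 19.6 N

Sum moments about the foot of the ladder (the floor normal and friction both act there and drop out).
Ladder weight 7.38×9.81 = 72.4 N acts at 2.72 m along the ladder; its horizontal arm is 2.72·cos61.6° = 1.294 m → τ = 93.69 N·m clockwise.
Wall normal N acts horizontally at the top; its moment arm is the height L sinθ = 5.44·sin61.6° = 4.785 m, counterclockwise.
Στ = 0 ⇒ N × 4.785 = 93.69 ⇒ N = 19.6 N.
ΣFx = 0: friction at the foot balances the wall's push, so f = N_wall = 19.6 N.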